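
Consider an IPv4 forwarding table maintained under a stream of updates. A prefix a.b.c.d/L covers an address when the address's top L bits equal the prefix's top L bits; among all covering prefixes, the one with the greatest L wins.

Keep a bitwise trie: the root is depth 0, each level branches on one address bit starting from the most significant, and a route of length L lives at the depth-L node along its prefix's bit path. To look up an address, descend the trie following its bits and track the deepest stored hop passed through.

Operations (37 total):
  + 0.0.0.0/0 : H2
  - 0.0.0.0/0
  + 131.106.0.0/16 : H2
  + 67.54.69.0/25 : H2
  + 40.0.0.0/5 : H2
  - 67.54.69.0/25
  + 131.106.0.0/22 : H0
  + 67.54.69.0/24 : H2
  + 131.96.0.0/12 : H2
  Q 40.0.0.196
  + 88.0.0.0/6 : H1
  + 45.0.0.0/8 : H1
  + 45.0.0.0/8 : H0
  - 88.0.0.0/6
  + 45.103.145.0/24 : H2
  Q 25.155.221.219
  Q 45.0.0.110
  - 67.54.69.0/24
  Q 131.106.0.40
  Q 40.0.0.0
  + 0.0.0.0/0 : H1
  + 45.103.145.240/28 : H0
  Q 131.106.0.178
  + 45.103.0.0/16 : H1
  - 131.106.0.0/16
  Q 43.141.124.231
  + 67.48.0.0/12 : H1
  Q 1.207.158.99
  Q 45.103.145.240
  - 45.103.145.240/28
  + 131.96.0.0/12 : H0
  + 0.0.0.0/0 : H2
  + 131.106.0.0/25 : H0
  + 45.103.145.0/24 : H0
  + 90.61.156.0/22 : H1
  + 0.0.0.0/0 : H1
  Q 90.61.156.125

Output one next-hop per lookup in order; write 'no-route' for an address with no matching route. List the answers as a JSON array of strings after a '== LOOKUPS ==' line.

Process each operation:
  + 0.0.0.0/0 (H2) depth=0
  del 0.0.0.0/0 (clear depth 0)
  + 131.106.0.0/16 (H2) depth=16
  + 67.54.69.0/25 (H2) depth=25
  + 40.0.0.0/5 (H2) depth=5
  del 67.54.69.0/25 (clear depth 25)
  + 131.106.0.0/22 (H0) depth=22
  + 67.54.69.0/24 (H2) depth=24
  + 131.96.0.0/12 (H2) depth=12
  lookup 40.0.0.196: bits 00101 walk d0:-→d1:-→d2:-→d3:-→d4:-→d5:H2 -> H2
  + 88.0.0.0/6 (H1) depth=6
  + 45.0.0.0/8 (H1) depth=8
  + 45.0.0.0/8 (H0) depth=8
  del 88.0.0.0/6 (clear depth 6)
  + 45.103.145.0/24 (H2) depth=24
  lookup 25.155.221.219: bits 00 walk d0:-→d1:-→d2:- -> no-route
  lookup 45.0.0.110: bits 001011010 walk d0:-→d1:-→d2:-→d3:-→d4:-→d5:H2→d6:-→d7:-→d8:H0→d9:- -> H0
  del 67.54.69.0/24 (clear depth 24)
  lookup 131.106.0.40: bits 1000001101101010000000 walk d0:-→d1:-→d2:-→d3:-→d4:-→d5:-→d6:-→d7:-→d8:-→d9:-→d10:-→d11:-→d12:H2→d13:-→d14:-→d15:-→d16:H2→d17:-→d18:-→d19:-→d20:-→d21:-→d22:H0 -> H0
  lookup 40.0.0.0: bits 00101 walk d0:-→d1:-→d2:-→d3:-→d4:-→d5:H2 -> H2
  + 0.0.0.0/0 (H1) depth=0
  + 45.103.145.240/28 (H0) depth=28
  lookup 131.106.0.178: bits 1000001101101010000000 walk d0:H1→d1:-→d2:-→d3:-→d4:-→d5:-→d6:-→d7:-→d8:-→d9:-→d10:-→d11:-→d12:H2→d13:-→d14:-→d15:-→d16:H2→d17:-→d18:-→d19:-→d20:-→d21:-→d22:H0 -> H0
  + 45.103.0.0/16 (H1) depth=16
  del 131.106.0.0/16 (clear depth 16)
  lookup 43.141.124.231: bits 00101 walk d0:H1→d1:-→d2:-→d3:-→d4:-→d5:H2 -> H2
  + 67.48.0.0/12 (H1) depth=12
  lookup 1.207.158.99: bits 00 walk d0:H1→d1:-→d2:- -> H1
  lookup 45.103.145.240: bits 0010110101100111100100011111 walk d0:H1→d1:-→d2:-→d3:-→d4:-→d5:H2→d6:-→d7:-→d8:H0→d9:-→d10:-→d11:-→d12:-→d13:-→d14:-→d15:-→d16:H1→d17:-→d18:-→d19:-→d20:-→d21:-→d22:-→d23:-→d24:H2→d25:-→d26:-→d27:-→d28:H0 -> H0
  del 45.103.145.240/28 (clear depth 28)
  + 131.96.0.0/12 (H0) depth=12
  + 0.0.0.0/0 (H2) depth=0
  + 131.106.0.0/25 (H0) depth=25
  + 45.103.145.0/24 (H0) depth=24
  + 90.61.156.0/22 (H1) depth=22
  + 0.0.0.0/0 (H1) depth=0
  lookup 90.61.156.125: bits 0101101000111101100111 walk d0:H1→d1:-→d2:-→d3:-→d4:-→d5:-→d6:-→d7:-→d8:-→d9:-→d10:-→d11:-→d12:-→d13:-→d14:-→d15:-→d16:-→d17:-→d18:-→d19:-→d20:-→d21:-→d22:H1 -> H1

== LOOKUPS ==
["H2","no-route","H0","H0","H2","H0","H2","H1","H0","H1"]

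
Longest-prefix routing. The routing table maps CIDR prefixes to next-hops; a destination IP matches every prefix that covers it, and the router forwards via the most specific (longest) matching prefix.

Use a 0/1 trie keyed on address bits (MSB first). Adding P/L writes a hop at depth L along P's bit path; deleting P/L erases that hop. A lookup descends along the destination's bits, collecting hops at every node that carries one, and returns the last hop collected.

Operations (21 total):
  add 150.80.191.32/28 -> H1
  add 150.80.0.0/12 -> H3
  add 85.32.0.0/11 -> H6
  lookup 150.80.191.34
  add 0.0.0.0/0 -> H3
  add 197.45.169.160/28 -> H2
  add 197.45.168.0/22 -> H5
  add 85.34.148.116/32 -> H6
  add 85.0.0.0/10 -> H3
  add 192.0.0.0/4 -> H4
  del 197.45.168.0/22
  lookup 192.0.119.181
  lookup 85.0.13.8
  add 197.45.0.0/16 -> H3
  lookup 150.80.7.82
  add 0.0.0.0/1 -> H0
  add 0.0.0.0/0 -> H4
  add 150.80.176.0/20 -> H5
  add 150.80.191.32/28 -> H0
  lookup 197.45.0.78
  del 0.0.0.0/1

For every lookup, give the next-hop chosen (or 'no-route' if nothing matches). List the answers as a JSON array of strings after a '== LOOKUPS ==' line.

Trace:
  + 150.80.191.32/28 (H1) depth=28
  + 150.80.0.0/12 (H3) depth=12
  + 85.32.0.0/11 (H6) depth=11
  Q 150.80.191.34: descend 1001011001010000101111110010 ; hops seen [H3,H1] ; pick H1
  + 0.0.0.0/0 (H3) depth=0
  + 197.45.169.160/28 (H2) depth=28
  + 197.45.168.0/22 (H5) depth=22
  + 85.34.148.116/32 (H6) depth=32
  + 85.0.0.0/10 (H3) depth=10
  + 192.0.0.0/4 (H4) depth=4
  - 197.45.168.0/22 clear@22
  Q 192.0.119.181: descend 11000 ; hops seen [H3,H4] ; pick H4
  Q 85.0.13.8: descend 0101010100 ; hops seen [H3,H3] ; pick H3
  + 197.45.0.0/16 (H3) depth=16
  Q 150.80.7.82: descend 1001011001010000 ; hops seen [H3,H3] ; pick H3
  + 0.0.0.0/1 (H0) depth=1
  + 0.0.0.0/0 (H4) depth=0
  + 150.80.176.0/20 (H5) depth=20
  + 150.80.191.32/28 (H0) depth=28
  Q 197.45.0.78: descend 1100010100101101 ; hops seen [H4,H4,H3] ; pick H3
  - 0.0.0.0/1 clear@1

== LOOKUPS ==
["H1","H4","H3","H3","H3"]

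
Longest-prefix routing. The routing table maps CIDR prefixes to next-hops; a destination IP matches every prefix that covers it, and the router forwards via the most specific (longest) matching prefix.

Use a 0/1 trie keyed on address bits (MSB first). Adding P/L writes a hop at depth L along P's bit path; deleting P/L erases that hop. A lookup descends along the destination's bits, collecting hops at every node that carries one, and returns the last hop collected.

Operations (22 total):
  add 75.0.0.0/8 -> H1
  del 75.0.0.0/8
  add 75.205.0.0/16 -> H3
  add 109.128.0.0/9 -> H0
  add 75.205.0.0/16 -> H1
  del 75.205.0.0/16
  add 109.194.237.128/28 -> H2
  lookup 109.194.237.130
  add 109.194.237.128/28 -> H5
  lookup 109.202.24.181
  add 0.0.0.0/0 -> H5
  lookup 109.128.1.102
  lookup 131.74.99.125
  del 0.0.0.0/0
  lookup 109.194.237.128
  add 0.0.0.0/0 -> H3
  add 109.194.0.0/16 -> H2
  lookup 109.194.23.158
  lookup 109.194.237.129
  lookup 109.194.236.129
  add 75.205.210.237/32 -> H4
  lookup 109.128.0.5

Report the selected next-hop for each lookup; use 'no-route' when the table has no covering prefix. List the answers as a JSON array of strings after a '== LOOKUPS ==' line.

Trace:
  + 75.0.0.0/8 (H1) depth=8
  - 75.0.0.0/8 clear@8
  + 75.205.0.0/16 (H3) depth=16
  + 109.128.0.0/9 (H0) depth=9
  + 75.205.0.0/16 (H1) depth=16
  - 75.205.0.0/16 clear@16
  + 109.194.237.128/28 (H2) depth=28
  lookup 109.194.237.130: bits 0110110111000010111011011000 walk d0:-→d1:-→d2:-→d3:-→d4:-→d5:-→d6:-→d7:-→d8:-→d9:H0→d10:-→d11:-→d12:-→d13:-→d14:-→d15:-→d16:-→d17:-→d18:-→d19:-→d20:-→d21:-→d22:-→d23:-→d24:-→d25:-→d26:-→d27:-→d28:H2 -> H2
  + 109.194.237.128/28 (H5) depth=28
  lookup 109.202.24.181: bits 011011011100 walk d0:-→d1:-→d2:-→d3:-→d4:-→d5:-→d6:-→d7:-→d8:-→d9:H0→d10:-→d11:-→d12:- -> H0
  + 0.0.0.0/0 (H5) depth=0
  lookup 109.128.1.102: bits 011011011 walk d0:H5→d1:-→d2:-→d3:-→d4:-→d5:-→d6:-→d7:-→d8:-→d9:H0 -> H0
  lookup 131.74.99.125: bits ε walk d0:H5 -> H5
  - 0.0.0.0/0 clear@0
  lookup 109.194.237.128: bits 0110110111000010111011011000 walk d0:-→d1:-→d2:-→d3:-→d4:-→d5:-→d6:-→d7:-→d8:-→d9:H0→d10:-→d11:-→d12:-→d13:-→d14:-→d15:-→d16:-→d17:-→d18:-→d19:-→d20:-→d21:-→d22:-→d23:-→d24:-→d25:-→d26:-→d27:-→d28:H5 -> H5
  + 0.0.0.0/0 (H3) depth=0
  + 109.194.0.0/16 (H2) depth=16
  lookup 109.194.23.158: bits 0110110111000010 walk d0:H3→d1:-→d2:-→d3:-→d4:-→d5:-→d6:-→d7:-→d8:-→d9:H0→d10:-→d11:-→d12:-→d13:-→d14:-→d15:-→d16:H2 -> H2
  lookup 109.194.237.129: bits 0110110111000010111011011000 walk d0:H3→d1:-→d2:-→d3:-→d4:-→d5:-→d6:-→d7:-→d8:-→d9:H0→d10:-→d11:-→d12:-→d13:-→d14:-→d15:-→d16:H2→d17:-→d18:-→d19:-→d20:-→d21:-→d22:-→d23:-→d24:-→d25:-→d26:-→d27:-→d28:H5 -> H5
  lookup 109.194.236.129: bits 01101101110000101110110 walk d0:H3→d1:-→d2:-→d3:-→d4:-→d5:-→d6:-→d7:-→d8:-→d9:H0→d10:-→d11:-→d12:-→d13:-→d14:-→d15:-→d16:H2→d17:-→d18:-→d19:-→d20:-→d21:-→d22:-→d23:- -> H2
  + 75.205.210.237/32 (H4) depth=32
  lookup 109.128.0.5: bits 011011011 walk d0:H3→d1:-→d2:-→d3:-→d4:-→d5:-→d6:-→d7:-→d8:-→d9:H0 -> H0

== LOOKUPS ==
["H2","H0","H0","H5","H5","H2","H5","H2","H0"]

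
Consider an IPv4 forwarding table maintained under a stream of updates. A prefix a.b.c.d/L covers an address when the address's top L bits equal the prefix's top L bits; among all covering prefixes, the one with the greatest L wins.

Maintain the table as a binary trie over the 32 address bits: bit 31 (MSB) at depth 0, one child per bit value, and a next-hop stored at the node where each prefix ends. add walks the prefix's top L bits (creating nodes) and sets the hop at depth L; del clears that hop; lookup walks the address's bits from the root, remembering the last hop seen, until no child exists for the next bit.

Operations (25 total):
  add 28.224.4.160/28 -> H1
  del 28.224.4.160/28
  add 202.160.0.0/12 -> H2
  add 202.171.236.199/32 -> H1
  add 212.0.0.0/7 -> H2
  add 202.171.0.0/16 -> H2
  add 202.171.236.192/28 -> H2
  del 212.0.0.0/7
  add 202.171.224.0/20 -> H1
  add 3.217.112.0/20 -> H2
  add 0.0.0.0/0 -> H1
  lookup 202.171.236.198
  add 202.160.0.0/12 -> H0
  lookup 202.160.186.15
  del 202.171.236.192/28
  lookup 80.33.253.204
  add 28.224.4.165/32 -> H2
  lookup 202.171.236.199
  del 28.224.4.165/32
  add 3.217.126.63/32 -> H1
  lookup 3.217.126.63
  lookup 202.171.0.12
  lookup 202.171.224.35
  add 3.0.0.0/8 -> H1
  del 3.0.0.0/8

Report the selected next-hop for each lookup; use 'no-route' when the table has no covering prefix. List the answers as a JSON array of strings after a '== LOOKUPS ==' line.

Apply in order:
  + 28.224.4.160/28 (H1) depth=28
  - 28.224.4.160/28 clear@28
  + 202.160.0.0/12 (H2) depth=12
  + 202.171.236.199/32 (H1) depth=32
  + 212.0.0.0/7 (H2) depth=7
  + 202.171.0.0/16 (H2) depth=16
  + 202.171.236.192/28 (H2) depth=28
  - 212.0.0.0/7 clear@7
  + 202.171.224.0/20 (H1) depth=20
  + 3.217.112.0/20 (H2) depth=20
  + 0.0.0.0/0 (H1) depth=0
  Q 202.171.236.198: descend 1100101010101011111011001100011 ; hops seen [H1,H2,H2,H1,H2] ; pick H2
  + 202.160.0.0/12 (H0) depth=12
  Q 202.160.186.15: descend 110010101010 ; hops seen [H1,H0] ; pick H0
  - 202.171.236.192/28 clear@28
  Q 80.33.253.204: descend 0 ; hops seen [H1] ; pick H1
  + 28.224.4.165/32 (H2) depth=32
  Q 202.171.236.199: descend 11001010101010111110110011000111 ; hops seen [H1,H0,H2,H1,H1] ; pick H1
  - 28.224.4.165/32 clear@32
  + 3.217.126.63/32 (H1) depth=32
  Q 3.217.126.63: descend 00000011110110010111111000111111 ; hops seen [H1,H2,H1] ; pick H1
  Q 202.171.0.12: descend 1100101010101011 ; hops seen [H1,H0,H2] ; pick H2
  Q 202.171.224.35: descend 11001010101010111110 ; hops seen [H1,H0,H2,H1] ; pick H1
  + 3.0.0.0/8 (H1) depth=8
  - 3.0.0.0/8 clear@8

== LOOKUPS ==
["H2","H0","H1","H1","H1","H2","H1"]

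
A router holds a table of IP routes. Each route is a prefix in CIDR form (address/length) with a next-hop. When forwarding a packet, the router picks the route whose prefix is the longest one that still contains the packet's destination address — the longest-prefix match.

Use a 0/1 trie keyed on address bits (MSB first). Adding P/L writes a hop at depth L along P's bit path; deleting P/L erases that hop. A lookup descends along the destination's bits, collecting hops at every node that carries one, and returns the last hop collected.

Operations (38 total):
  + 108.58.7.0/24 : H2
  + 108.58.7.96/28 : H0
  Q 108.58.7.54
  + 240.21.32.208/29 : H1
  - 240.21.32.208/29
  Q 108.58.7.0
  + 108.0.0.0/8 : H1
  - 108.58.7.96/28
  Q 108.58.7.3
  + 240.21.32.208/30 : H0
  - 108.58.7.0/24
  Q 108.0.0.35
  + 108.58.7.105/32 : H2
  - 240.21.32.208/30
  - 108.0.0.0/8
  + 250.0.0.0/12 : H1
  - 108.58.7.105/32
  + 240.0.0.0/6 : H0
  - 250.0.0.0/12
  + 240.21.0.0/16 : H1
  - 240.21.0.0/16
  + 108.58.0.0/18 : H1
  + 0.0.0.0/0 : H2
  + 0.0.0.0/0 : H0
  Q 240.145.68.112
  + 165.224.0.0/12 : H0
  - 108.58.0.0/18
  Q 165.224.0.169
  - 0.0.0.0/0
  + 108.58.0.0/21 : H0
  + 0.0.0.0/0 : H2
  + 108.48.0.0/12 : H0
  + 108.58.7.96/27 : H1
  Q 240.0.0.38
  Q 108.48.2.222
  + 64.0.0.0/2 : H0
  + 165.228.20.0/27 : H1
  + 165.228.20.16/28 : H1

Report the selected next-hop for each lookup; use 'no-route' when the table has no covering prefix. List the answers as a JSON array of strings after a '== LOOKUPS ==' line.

Trace:
  + 108.58.7.0/24 (H2) depth=24
  + 108.58.7.96/28 (H0) depth=28
  Q 108.58.7.54: descend 0110110000111010000001110 ; hops seen [H2] ; pick H2
  + 240.21.32.208/29 (H1) depth=29
  del 240.21.32.208/29 (clear depth 29)
  Q 108.58.7.0: descend 0110110000111010000001110 ; hops seen [H2] ; pick H2
  + 108.0.0.0/8 (H1) depth=8
  del 108.58.7.96/28 (clear depth 28)
  Q 108.58.7.3: descend 0110110000111010000001110 ; hops seen [H1,H2] ; pick H2
  + 240.21.32.208/30 (H0) depth=30
  del 108.58.7.0/24 (clear depth 24)
  Q 108.0.0.35: descend 0110110000 ; hops seen [H1] ; pick H1
  + 108.58.7.105/32 (H2) depth=32
  del 240.21.32.208/30 (clear depth 30)
  del 108.0.0.0/8 (clear depth 8)
  + 250.0.0.0/12 (H1) depth=12
  del 108.58.7.105/32 (clear depth 32)
  + 240.0.0.0/6 (H0) depth=6
  del 250.0.0.0/12 (clear depth 12)
  + 240.21.0.0/16 (H1) depth=16
  del 240.21.0.0/16 (clear depth 16)
  + 108.58.0.0/18 (H1) depth=18
  + 0.0.0.0/0 (H2) depth=0
  + 0.0.0.0/0 (H0) depth=0
  Q 240.145.68.112: descend 11110000 ; hops seen [H0,H0] ; pick H0
  + 165.224.0.0/12 (H0) depth=12
  del 108.58.0.0/18 (clear depth 18)
  Q 165.224.0.169: descend 101001011110 ; hops seen [H0,H0] ; pick H0
  del 0.0.0.0/0 (clear depth 0)
  + 108.58.0.0/21 (H0) depth=21
  + 0.0.0.0/0 (H2) depth=0
  + 108.48.0.0/12 (H0) depth=12
  + 108.58.7.96/27 (H1) depth=27
  Q 240.0.0.38: descend 11110000000 ; hops seen [H2,H0] ; pick H0
  Q 108.48.2.222: descend 011011000011 ; hops seen [H2,H0] ; pick H0
  + 64.0.0.0/2 (H0) depth=2
  + 165.228.20.0/27 (H1) depth=27
  + 165.228.20.16/28 (H1) depth=28

== LOOKUPS ==
["H2","H2","H2","H1","H0","H0","H0","H0"]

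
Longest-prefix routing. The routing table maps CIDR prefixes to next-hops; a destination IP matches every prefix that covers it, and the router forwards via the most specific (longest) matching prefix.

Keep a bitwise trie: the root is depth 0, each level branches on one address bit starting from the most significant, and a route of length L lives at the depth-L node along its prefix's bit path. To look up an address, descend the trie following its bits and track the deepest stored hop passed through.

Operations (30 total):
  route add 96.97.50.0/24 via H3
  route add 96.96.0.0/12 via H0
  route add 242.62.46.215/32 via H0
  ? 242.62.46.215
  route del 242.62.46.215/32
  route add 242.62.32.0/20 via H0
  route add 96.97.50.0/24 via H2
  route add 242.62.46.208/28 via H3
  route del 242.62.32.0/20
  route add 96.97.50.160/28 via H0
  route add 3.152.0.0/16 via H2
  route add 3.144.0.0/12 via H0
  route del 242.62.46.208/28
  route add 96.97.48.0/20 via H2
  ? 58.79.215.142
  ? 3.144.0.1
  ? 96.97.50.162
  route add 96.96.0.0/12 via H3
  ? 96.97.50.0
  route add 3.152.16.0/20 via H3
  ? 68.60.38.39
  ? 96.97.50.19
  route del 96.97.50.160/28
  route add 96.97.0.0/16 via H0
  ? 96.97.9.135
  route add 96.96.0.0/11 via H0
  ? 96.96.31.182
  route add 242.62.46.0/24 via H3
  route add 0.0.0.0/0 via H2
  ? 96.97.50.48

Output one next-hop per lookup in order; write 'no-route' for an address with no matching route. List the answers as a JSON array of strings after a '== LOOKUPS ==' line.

Apply in order:
  add 96.97.50.0/24 -> H3 at depth 24
  add 96.96.0.0/12 -> H0 at depth 12
  add 242.62.46.215/32 -> H0 at depth 32
  Q 242.62.46.215: descend 11110010001111100010111011010111 ; hops seen [H0] ; pick H0
  del 242.62.46.215/32 (clear depth 32)
  add 242.62.32.0/20 -> H0 at depth 20
  add 96.97.50.0/24 -> H2 at depth 24
  add 242.62.46.208/28 -> H3 at depth 28
  del 242.62.32.0/20 (clear depth 20)
  add 96.97.50.160/28 -> H0 at depth 28
  add 3.152.0.0/16 -> H2 at depth 16
  add 3.144.0.0/12 -> H0 at depth 12
  del 242.62.46.208/28 (clear depth 28)
  add 96.97.48.0/20 -> H2 at depth 20
  Q 58.79.215.142: descend 00 ; hops seen [∅] ; pick no-route
  Q 3.144.0.1: descend 000000111001 ; hops seen [H0] ; pick H0
  Q 96.97.50.162: descend 0110000001100001001100101010 ; hops seen [H0,H2,H2,H0] ; pick H0
  add 96.96.0.0/12 -> H3 at depth 12
  Q 96.97.50.0: descend 011000000110000100110010 ; hops seen [H3,H2,H2] ; pick H2
  add 3.152.16.0/20 -> H3 at depth 20
  Q 68.60.38.39: descend 01 ; hops seen [∅] ; pick no-route
  Q 96.97.50.19: descend 011000000110000100110010 ; hops seen [H3,H2,H2] ; pick H2
  del 96.97.50.160/28 (clear depth 28)
  add 96.97.0.0/16 -> H0 at depth 16
  Q 96.97.9.135: descend 011000000110000100 ; hops seen [H3,H0] ; pick H0
  add 96.96.0.0/11 -> H0 at depth 11
  Q 96.96.31.182: descend 011000000110000 ; hops seen [H0,H3] ; pick H3
  add 242.62.46.0/24 -> H3 at depth 24
  add 0.0.0.0/0 -> H2 at depth 0
  Q 96.97.50.48: descend 011000000110000100110010 ; hops seen [H2,H0,H3,H0,H2,H2] ; pick H2

== LOOKUPS ==
["H0","no-route","H0","H0","H2","no-route","H2","H0","H3","H2"]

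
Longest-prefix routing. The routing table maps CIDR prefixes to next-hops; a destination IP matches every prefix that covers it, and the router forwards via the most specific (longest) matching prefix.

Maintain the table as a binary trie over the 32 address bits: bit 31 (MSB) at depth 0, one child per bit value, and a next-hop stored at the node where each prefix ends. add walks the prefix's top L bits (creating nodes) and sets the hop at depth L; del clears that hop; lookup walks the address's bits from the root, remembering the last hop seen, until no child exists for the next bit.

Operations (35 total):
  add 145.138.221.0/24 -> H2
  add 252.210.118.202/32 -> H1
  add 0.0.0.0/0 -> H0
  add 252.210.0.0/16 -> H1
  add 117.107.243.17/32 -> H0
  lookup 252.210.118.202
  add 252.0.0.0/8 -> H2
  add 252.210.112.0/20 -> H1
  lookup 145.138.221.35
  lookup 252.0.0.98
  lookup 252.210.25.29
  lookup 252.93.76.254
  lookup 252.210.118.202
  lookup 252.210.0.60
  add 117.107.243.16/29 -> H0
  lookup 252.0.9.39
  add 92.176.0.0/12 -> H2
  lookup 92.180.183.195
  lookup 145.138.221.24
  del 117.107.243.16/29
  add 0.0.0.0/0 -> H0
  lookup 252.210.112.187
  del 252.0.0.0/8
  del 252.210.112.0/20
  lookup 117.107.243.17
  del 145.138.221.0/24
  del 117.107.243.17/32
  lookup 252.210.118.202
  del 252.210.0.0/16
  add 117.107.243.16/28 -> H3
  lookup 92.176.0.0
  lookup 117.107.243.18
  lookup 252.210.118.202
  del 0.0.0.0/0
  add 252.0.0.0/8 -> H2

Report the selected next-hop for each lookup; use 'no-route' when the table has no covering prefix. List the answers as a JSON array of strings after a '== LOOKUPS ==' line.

Trace:
  add 145.138.221.0/24 -> H2 at depth 24
  add 252.210.118.202/32 -> H1 at depth 32
  add 0.0.0.0/0 -> H0 at depth 0
  add 252.210.0.0/16 -> H1 at depth 16
  add 117.107.243.17/32 -> H0 at depth 32
  lookup 252.210.118.202: bits 11111100110100100111011011001010 walk d0:H0→d1:-→d2:-→d3:-→d4:-→d5:-→d6:-→d7:-→d8:-→d9:-→d10:-→d11:-→d12:-→d13:-→d14:-→d15:-→d16:H1→d17:-→d18:-→d19:-→d20:-→d21:-→d22:-→d23:-→d24:-→d25:-→d26:-→d27:-→d28:-→d29:-→d30:-→d31:-→d32:H1 -> H1
  add 252.0.0.0/8 -> H2 at depth 8
  add 252.210.112.0/20 -> H1 at depth 20
  lookup 145.138.221.35: bits 100100011000101011011101 walk d0:H0→d1:-→d2:-→d3:-→d4:-→d5:-→d6:-→d7:-→d8:-→d9:-→d10:-→d11:-→d12:-→d13:-→d14:-→d15:-→d16:-→d17:-→d18:-→d19:-→d20:-→d21:-→d22:-→d23:-→d24:H2 -> H2
  lookup 252.0.0.98: bits 11111100 walk d0:H0→d1:-→d2:-→d3:-→d4:-→d5:-→d6:-→d7:-→d8:H2 -> H2
  lookup 252.210.25.29: bits 11111100110100100 walk d0:H0→d1:-→d2:-→d3:-→d4:-→d5:-→d6:-→d7:-→d8:H2→d9:-→d10:-→d11:-→d12:-→d13:-→d14:-→d15:-→d16:H1→d17:- -> H1
  lookup 252.93.76.254: bits 11111100 walk d0:H0→d1:-→d2:-→d3:-→d4:-→d5:-→d6:-→d7:-→d8:H2 -> H2
  lookup 252.210.118.202: bits 11111100110100100111011011001010 walk d0:H0→d1:-→d2:-→d3:-→d4:-→d5:-→d6:-→d7:-→d8:H2→d9:-→d10:-→d11:-→d12:-→d13:-→d14:-→d15:-→d16:H1→d17:-→d18:-→d19:-→d20:H1→d21:-→d22:-→d23:-→d24:-→d25:-→d26:-→d27:-→d28:-→d29:-→d30:-→d31:-→d32:H1 -> H1
  lookup 252.210.0.60: bits 11111100110100100 walk d0:H0→d1:-→d2:-→d3:-→d4:-→d5:-→d6:-→d7:-→d8:H2→d9:-→d10:-→d11:-→d12:-→d13:-→d14:-→d15:-→d16:H1→d17:- -> H1
  add 117.107.243.16/29 -> H0 at depth 29
  lookup 252.0.9.39: bits 11111100 walk d0:H0→d1:-→d2:-→d3:-→d4:-→d5:-→d6:-→d7:-→d8:H2 -> H2
  add 92.176.0.0/12 -> H2 at depth 12
  lookup 92.180.183.195: bits 010111001011 walk d0:H0→d1:-→d2:-→d3:-→d4:-→d5:-→d6:-→d7:-→d8:-→d9:-→d10:-→d11:-→d12:H2 -> H2
  lookup 145.138.221.24: bits 100100011000101011011101 walk d0:H0→d1:-→d2:-→d3:-→d4:-→d5:-→d6:-→d7:-→d8:-→d9:-→d10:-→d11:-→d12:-→d13:-→d14:-→d15:-→d16:-→d17:-→d18:-→d19:-→d20:-→d21:-→d22:-→d23:-→d24:H2 -> H2
  - 117.107.243.16/29 clear@29
  add 0.0.0.0/0 -> H0 at depth 0
  lookup 252.210.112.187: bits 111111001101001001110 walk d0:H0→d1:-→d2:-→d3:-→d4:-→d5:-→d6:-→d7:-→d8:H2→d9:-→d10:-→d11:-→d12:-→d13:-→d14:-→d15:-→d16:H1→d17:-→d18:-→d19:-→d20:H1→d21:- -> H1
  - 252.0.0.0/8 clear@8
  - 252.210.112.0/20 clear@20
  lookup 117.107.243.17: bits 01110101011010111111001100010001 walk d0:H0→d1:-→d2:-→d3:-→d4:-→d5:-→d6:-→d7:-→d8:-→d9:-→d10:-→d11:-→d12:-→d13:-→d14:-→d15:-→d16:-→d17:-→d18:-→d19:-→d20:-→d21:-→d22:-→d23:-→d24:-→d25:-→d26:-→d27:-→d28:-→d29:-→d30:-→d31:-→d32:H0 -> H0
  - 145.138.221.0/24 clear@24
  - 117.107.243.17/32 clear@32
  lookup 252.210.118.202: bits 11111100110100100111011011001010 walk d0:H0→d1:-→d2:-→d3:-→d4:-→d5:-→d6:-→d7:-→d8:-→d9:-→d10:-→d11:-→d12:-→d13:-→d14:-→d15:-→d16:H1→d17:-→d18:-→d19:-→d20:-→d21:-→d22:-→d23:-→d24:-→d25:-→d26:-→d27:-→d28:-→d29:-→d30:-→d31:-→d32:H1 -> H1
  - 252.210.0.0/16 clear@16
  add 117.107.243.16/28 -> H3 at depth 28
  lookup 92.176.0.0: bits 010111001011 walk d0:H0→d1:-→d2:-→d3:-→d4:-→d5:-→d6:-→d7:-→d8:-→d9:-→d10:-→d11:-→d12:H2 -> H2
  lookup 117.107.243.18: bits 011101010110101111110011000100 walk d0:H0→d1:-→d2:-→d3:-→d4:-→d5:-→d6:-→d7:-→d8:-→d9:-→d10:-→d11:-→d12:-→d13:-→d14:-→d15:-→d16:-→d17:-→d18:-→d19:-→d20:-→d21:-→d22:-→d23:-→d24:-→d25:-→d26:-→d27:-→d28:H3→d29:-→d30:- -> H3
  lookup 252.210.118.202: bits 11111100110100100111011011001010 walk d0:H0→d1:-→d2:-→d3:-→d4:-→d5:-→d6:-→d7:-→d8:-→d9:-→d10:-→d11:-→d12:-→d13:-→d14:-→d15:-→d16:-→d17:-→d18:-→d19:-→d20:-→d21:-→d22:-→d23:-→d24:-→d25:-→d26:-→d27:-→d28:-→d29:-→d30:-→d31:-→d32:H1 -> H1
  - 0.0.0.0/0 clear@0
  add 252.0.0.0/8 -> H2 at depth 8

== LOOKUPS ==
["H1","H2","H2","H1","H2","H1","H1","H2","H2","H2","H1","H0","H1","H2","H3","H1"]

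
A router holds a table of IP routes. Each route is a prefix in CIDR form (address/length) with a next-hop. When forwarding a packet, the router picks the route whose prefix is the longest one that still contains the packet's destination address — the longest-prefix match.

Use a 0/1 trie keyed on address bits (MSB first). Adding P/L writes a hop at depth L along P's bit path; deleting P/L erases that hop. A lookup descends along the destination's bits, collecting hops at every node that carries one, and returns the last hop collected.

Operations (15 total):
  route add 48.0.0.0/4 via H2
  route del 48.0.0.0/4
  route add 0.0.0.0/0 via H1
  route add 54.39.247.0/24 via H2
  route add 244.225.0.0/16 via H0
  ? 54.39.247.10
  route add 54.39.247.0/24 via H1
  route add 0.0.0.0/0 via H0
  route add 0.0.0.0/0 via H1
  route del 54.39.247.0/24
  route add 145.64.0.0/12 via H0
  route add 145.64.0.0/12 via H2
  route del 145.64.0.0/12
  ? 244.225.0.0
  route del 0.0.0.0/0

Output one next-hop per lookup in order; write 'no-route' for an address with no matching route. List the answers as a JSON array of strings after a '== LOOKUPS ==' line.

Process each operation:
  + 48.0.0.0/4 (H2) depth=4
  del 48.0.0.0/4 (clear depth 4)
  + 0.0.0.0/0 (H1) depth=0
  + 54.39.247.0/24 (H2) depth=24
  + 244.225.0.0/16 (H0) depth=16
  ? 54.39.247.10  path d0:H1→d1:-→d2:-→d3:-→d4:-→d5:-→d6:-→d7:-→d8:-→d9:-→d10:-→d11:-→d12:-→d13:-→d14:-→d15:-→d16:-→d17:-→d18:-→d19:-→d20:-→d21:-→d22:-→d23:-→d24:H2  best=H2
  + 54.39.247.0/24 (H1) depth=24
  + 0.0.0.0/0 (H0) depth=0
  + 0.0.0.0/0 (H1) depth=0
  del 54.39.247.0/24 (clear depth 24)
  + 145.64.0.0/12 (H0) depth=12
  + 145.64.0.0/12 (H2) depth=12
  del 145.64.0.0/12 (clear depth 12)
  ? 244.225.0.0  path d0:H1→d1:-→d2:-→d3:-→d4:-→d5:-→d6:-→d7:-→d8:-→d9:-→d10:-→d11:-→d12:-→d13:-→d14:-→d15:-→d16:H0  best=H0
  del 0.0.0.0/0 (clear depth 0)

== LOOKUPS ==
["H2","H0"]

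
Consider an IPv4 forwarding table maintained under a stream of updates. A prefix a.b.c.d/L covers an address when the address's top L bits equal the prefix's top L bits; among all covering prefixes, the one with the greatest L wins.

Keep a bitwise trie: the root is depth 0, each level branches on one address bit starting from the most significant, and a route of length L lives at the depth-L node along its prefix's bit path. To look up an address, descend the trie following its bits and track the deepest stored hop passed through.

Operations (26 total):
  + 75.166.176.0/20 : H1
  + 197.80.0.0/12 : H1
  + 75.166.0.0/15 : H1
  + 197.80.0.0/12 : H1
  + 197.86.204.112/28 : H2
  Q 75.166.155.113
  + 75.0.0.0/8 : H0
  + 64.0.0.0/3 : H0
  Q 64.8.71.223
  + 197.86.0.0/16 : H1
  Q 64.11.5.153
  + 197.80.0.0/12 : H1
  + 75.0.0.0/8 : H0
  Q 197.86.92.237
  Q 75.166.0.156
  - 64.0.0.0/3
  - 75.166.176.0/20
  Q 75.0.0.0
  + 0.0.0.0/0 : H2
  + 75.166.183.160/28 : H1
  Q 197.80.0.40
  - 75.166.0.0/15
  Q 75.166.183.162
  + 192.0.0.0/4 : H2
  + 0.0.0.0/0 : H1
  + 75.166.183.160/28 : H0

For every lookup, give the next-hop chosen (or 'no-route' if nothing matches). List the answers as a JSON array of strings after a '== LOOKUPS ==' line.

Apply in order:
  + 75.166.176.0/20 (H1) depth=20
  + 197.80.0.0/12 (H1) depth=12
  + 75.166.0.0/15 (H1) depth=15
  + 197.80.0.0/12 (H1) depth=12
  + 197.86.204.112/28 (H2) depth=28
  Q 75.166.155.113: descend 010010111010011010 ; hops seen [H1] ; pick H1
  + 75.0.0.0/8 (H0) depth=8
  + 64.0.0.0/3 (H0) depth=3
  Q 64.8.71.223: descend 0100 ; hops seen [H0] ; pick H0
  + 197.86.0.0/16 (H1) depth=16
  Q 64.11.5.153: descend 0100 ; hops seen [H0] ; pick H0
  + 197.80.0.0/12 (H1) depth=12
  + 75.0.0.0/8 (H0) depth=8
  Q 197.86.92.237: descend 1100010101010110 ; hops seen [H1,H1] ; pick H1
  Q 75.166.0.156: descend 0100101110100110 ; hops seen [H0,H0,H1] ; pick H1
  - 64.0.0.0/3 clear@3
  - 75.166.176.0/20 clear@20
  Q 75.0.0.0: descend 01001011 ; hops seen [H0] ; pick H0
  + 0.0.0.0/0 (H2) depth=0
  + 75.166.183.160/28 (H1) depth=28
  Q 197.80.0.40: descend 1100010101010 ; hops seen [H2,H1] ; pick H1
  - 75.166.0.0/15 clear@15
  Q 75.166.183.162: descend 0100101110100110101101111010 ; hops seen [H2,H0,H1] ; pick H1
  + 192.0.0.0/4 (H2) depth=4
  + 0.0.0.0/0 (H1) depth=0
  + 75.166.183.160/28 (H0) depth=28

== LOOKUPS ==
["H1","H0","H0","H1","H1","H0","H1","H1"]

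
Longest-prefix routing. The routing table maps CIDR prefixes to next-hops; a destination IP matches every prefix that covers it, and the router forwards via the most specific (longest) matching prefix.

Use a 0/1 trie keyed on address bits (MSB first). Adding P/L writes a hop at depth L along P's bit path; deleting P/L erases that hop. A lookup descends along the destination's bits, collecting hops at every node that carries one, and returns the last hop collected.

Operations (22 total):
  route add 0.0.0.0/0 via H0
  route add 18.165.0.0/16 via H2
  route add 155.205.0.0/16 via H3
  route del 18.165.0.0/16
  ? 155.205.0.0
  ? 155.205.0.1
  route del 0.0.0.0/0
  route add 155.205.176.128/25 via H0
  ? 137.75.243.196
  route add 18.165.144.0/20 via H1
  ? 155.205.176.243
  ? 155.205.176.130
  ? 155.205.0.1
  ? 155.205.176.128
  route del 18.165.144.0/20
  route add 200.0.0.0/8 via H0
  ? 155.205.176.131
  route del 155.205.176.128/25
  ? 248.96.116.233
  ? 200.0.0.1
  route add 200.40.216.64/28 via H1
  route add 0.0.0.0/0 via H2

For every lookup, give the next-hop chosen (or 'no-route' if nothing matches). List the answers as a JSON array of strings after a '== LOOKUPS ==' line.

Apply in order:
  add 0.0.0.0/0 -> H0 at depth 0
  add 18.165.0.0/16 -> H2 at depth 16
  add 155.205.0.0/16 -> H3 at depth 16
  - 18.165.0.0/16 clear@16
  Q 155.205.0.0: descend 1001101111001101 ; hops seen [H0,H3] ; pick H3
  Q 155.205.0.1: descend 1001101111001101 ; hops seen [H0,H3] ; pick H3
  - 0.0.0.0/0 clear@0
  add 155.205.176.128/25 -> H0 at depth 25
  Q 137.75.243.196: descend 100 ; hops seen [∅] ; pick no-route
  add 18.165.144.0/20 -> H1 at depth 20
  Q 155.205.176.243: descend 1001101111001101101100001 ; hops seen [H3,H0] ; pick H0
  Q 155.205.176.130: descend 1001101111001101101100001 ; hops seen [H3,H0] ; pick H0
  Q 155.205.0.1: descend 1001101111001101 ; hops seen [H3] ; pick H3
  Q 155.205.176.128: descend 1001101111001101101100001 ; hops seen [H3,H0] ; pick H0
  - 18.165.144.0/20 clear@20
  add 200.0.0.0/8 -> H0 at depth 8
  Q 155.205.176.131: descend 1001101111001101101100001 ; hops seen [H3,H0] ; pick H0
  - 155.205.176.128/25 clear@25
  Q 248.96.116.233: descend 11 ; hops seen [∅] ; pick no-route
  Q 200.0.0.1: descend 11001000 ; hops seen [H0] ; pick H0
  add 200.40.216.64/28 -> H1 at depth 28
  add 0.0.0.0/0 -> H2 at depth 0

== LOOKUPS ==
["H3","H3","no-route","H0","H0","H3","H0","H0","no-route","H0"]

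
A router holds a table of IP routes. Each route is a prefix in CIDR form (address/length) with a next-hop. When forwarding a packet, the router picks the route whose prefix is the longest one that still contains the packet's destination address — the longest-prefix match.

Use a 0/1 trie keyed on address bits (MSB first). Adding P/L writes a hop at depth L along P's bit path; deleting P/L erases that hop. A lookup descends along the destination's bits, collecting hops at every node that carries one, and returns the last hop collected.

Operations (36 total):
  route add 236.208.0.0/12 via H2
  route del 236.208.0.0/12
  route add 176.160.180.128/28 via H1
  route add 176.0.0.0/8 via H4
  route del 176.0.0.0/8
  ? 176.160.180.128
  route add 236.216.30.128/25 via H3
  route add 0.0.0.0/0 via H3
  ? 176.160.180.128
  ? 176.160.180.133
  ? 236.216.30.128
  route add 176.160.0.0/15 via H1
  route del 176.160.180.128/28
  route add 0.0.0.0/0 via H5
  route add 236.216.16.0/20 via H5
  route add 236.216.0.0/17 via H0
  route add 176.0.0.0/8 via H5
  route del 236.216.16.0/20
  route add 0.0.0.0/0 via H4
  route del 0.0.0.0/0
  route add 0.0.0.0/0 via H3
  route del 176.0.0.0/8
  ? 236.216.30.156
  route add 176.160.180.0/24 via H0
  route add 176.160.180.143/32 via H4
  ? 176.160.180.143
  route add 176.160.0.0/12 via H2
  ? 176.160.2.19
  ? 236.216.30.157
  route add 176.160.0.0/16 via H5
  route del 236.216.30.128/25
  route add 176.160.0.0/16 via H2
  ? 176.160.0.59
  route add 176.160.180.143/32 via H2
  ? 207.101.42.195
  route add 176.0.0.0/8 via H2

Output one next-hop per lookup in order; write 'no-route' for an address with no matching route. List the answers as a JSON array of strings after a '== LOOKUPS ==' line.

Trace:
  add 236.208.0.0/12 -> H2 at depth 12
  del 236.208.0.0/12 (clear depth 12)
  add 176.160.180.128/28 -> H1 at depth 28
  add 176.0.0.0/8 -> H4 at depth 8
  del 176.0.0.0/8 (clear depth 8)
  Q 176.160.180.128: descend 1011000010100000101101001000 ; hops seen [H1] ; pick H1
  add 236.216.30.128/25 -> H3 at depth 25
  add 0.0.0.0/0 -> H3 at depth 0
  Q 176.160.180.128: descend 1011000010100000101101001000 ; hops seen [H3,H1] ; pick H1
  Q 176.160.180.133: descend 1011000010100000101101001000 ; hops seen [H3,H1] ; pick H1
  Q 236.216.30.128: descend 1110110011011000000111101 ; hops seen [H3,H3] ; pick H3
  add 176.160.0.0/15 -> H1 at depth 15
  del 176.160.180.128/28 (clear depth 28)
  add 0.0.0.0/0 -> H5 at depth 0
  add 236.216.16.0/20 -> H5 at depth 20
  add 236.216.0.0/17 -> H0 at depth 17
  add 176.0.0.0/8 -> H5 at depth 8
  del 236.216.16.0/20 (clear depth 20)
  add 0.0.0.0/0 -> H4 at depth 0
  del 0.0.0.0/0 (clear depth 0)
  add 0.0.0.0/0 -> H3 at depth 0
  del 176.0.0.0/8 (clear depth 8)
  Q 236.216.30.156: descend 1110110011011000000111101 ; hops seen [H3,H0,H3] ; pick H3
  add 176.160.180.0/24 -> H0 at depth 24
  add 176.160.180.143/32 -> H4 at depth 32
  Q 176.160.180.143: descend 10110000101000001011010010001111 ; hops seen [H3,H1,H0,H4] ; pick H4
  add 176.160.0.0/12 -> H2 at depth 12
  Q 176.160.2.19: descend 1011000010100000 ; hops seen [H3,H2,H1] ; pick H1
  Q 236.216.30.157: descend 1110110011011000000111101 ; hops seen [H3,H0,H3] ; pick H3
  add 176.160.0.0/16 -> H5 at depth 16
  del 236.216.30.128/25 (clear depth 25)
  add 176.160.0.0/16 -> H2 at depth 16
  Q 176.160.0.59: descend 1011000010100000 ; hops seen [H3,H2,H1,H2] ; pick H2
  add 176.160.180.143/32 -> H2 at depth 32
  Q 207.101.42.195: descend 11 ; hops seen [H3] ; pick H3
  add 176.0.0.0/8 -> H2 at depth 8

== LOOKUPS ==
["H1","H1","H1","H3","H3","H4","H1","H3","H2","H3"]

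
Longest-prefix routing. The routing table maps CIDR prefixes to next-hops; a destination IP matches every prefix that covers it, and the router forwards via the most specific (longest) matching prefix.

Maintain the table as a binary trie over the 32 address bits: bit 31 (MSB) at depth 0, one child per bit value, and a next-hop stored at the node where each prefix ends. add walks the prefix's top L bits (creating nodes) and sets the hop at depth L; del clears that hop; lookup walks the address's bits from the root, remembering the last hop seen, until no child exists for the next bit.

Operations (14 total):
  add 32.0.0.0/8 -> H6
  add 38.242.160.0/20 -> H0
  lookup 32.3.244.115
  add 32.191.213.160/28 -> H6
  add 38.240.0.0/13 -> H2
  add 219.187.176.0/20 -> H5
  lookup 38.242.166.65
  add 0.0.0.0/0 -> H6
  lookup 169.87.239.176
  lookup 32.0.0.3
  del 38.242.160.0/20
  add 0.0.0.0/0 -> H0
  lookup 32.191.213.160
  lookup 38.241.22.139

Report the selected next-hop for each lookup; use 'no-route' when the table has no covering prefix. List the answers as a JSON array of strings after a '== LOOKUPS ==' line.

Apply in order:
  add 32.0.0.0/8 -> H6 at depth 8
  add 38.242.160.0/20 -> H0 at depth 20
  lookup 32.3.244.115: bits 00100000 walk d0:-→d1:-→d2:-→d3:-→d4:-→d5:-→d6:-→d7:-→d8:H6 -> H6
  add 32.191.213.160/28 -> H6 at depth 28
  add 38.240.0.0/13 -> H2 at depth 13
  add 219.187.176.0/20 -> H5 at depth 20
  lookup 38.242.166.65: bits 00100110111100101010 walk d0:-→d1:-→d2:-→d3:-→d4:-→d5:-→d6:-→d7:-→d8:-→d9:-→d10:-→d11:-→d12:-→d13:H2→d14:-→d15:-→d16:-→d17:-→d18:-→d19:-→d20:H0 -> H0
  add 0.0.0.0/0 -> H6 at depth 0
  lookup 169.87.239.176: bits 1 walk d0:H6→d1:- -> H6
  lookup 32.0.0.3: bits 00100000 walk d0:H6→d1:-→d2:-→d3:-→d4:-→d5:-→d6:-→d7:-→d8:H6 -> H6
  - 38.242.160.0/20 clear@20
  add 0.0.0.0/0 -> H0 at depth 0
  lookup 32.191.213.160: bits 0010000010111111110101011010 walk d0:H0→d1:-→d2:-→d3:-→d4:-→d5:-→d6:-→d7:-→d8:H6→d9:-→d10:-→d11:-→d12:-→d13:-→d14:-→d15:-→d16:-→d17:-→d18:-→d19:-→d20:-→d21:-→d22:-→d23:-→d24:-→d25:-→d26:-→d27:-→d28:H6 -> H6
  lookup 38.241.22.139: bits 00100110111100 walk d0:H0→d1:-→d2:-→d3:-→d4:-→d5:-→d6:-→d7:-→d8:-→d9:-→d10:-→d11:-→d12:-→d13:H2→d14:- -> H2

== LOOKUPS ==
["H6","H0","H6","H6","H6","H2"]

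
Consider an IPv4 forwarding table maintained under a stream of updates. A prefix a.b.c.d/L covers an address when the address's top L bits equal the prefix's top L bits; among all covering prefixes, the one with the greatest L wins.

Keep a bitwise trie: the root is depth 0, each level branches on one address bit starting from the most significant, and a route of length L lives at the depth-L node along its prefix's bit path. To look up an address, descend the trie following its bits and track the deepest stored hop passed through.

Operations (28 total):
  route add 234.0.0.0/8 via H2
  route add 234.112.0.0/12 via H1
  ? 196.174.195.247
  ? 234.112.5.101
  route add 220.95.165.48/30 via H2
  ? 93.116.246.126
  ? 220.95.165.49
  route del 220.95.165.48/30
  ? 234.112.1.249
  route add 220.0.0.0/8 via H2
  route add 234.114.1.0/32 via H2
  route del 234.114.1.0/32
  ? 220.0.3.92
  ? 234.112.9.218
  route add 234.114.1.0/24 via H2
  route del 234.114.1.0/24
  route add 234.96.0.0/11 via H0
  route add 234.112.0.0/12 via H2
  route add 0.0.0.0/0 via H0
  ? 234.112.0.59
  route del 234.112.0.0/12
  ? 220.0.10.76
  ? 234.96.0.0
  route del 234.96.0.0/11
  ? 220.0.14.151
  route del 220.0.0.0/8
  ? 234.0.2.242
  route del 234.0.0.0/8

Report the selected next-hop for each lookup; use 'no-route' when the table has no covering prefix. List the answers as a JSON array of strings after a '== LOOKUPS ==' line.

Process each operation:
  add 234.0.0.0/8 -> H2 at depth 8
  add 234.112.0.0/12 -> H1 at depth 12
  lookup 196.174.195.247: bits 11 walk d0:-→d1:-→d2:- -> no-route
  lookup 234.112.5.101: bits 111010100111 walk d0:-→d1:-→d2:-→d3:-→d4:-→d5:-→d6:-→d7:-→d8:H2→d9:-→d10:-→d11:-→d12:H1 -> H1
  add 220.95.165.48/30 -> H2 at depth 30
  lookup 93.116.246.126: bits ε walk d0:- -> no-route
  lookup 220.95.165.49: bits 110111000101111110100101001100 walk d0:-→d1:-→d2:-→d3:-→d4:-→d5:-→d6:-→d7:-→d8:-→d9:-→d10:-→d11:-→d12:-→d13:-→d14:-→d15:-→d16:-→d17:-→d18:-→d19:-→d20:-→d21:-→d22:-→d23:-→d24:-→d25:-→d26:-→d27:-→d28:-→d29:-→d30:H2 -> H2
  del 220.95.165.48/30 (clear depth 30)
  lookup 234.112.1.249: bits 111010100111 walk d0:-→d1:-→d2:-→d3:-→d4:-→d5:-→d6:-→d7:-→d8:H2→d9:-→d10:-→d11:-→d12:H1 -> H1
  add 220.0.0.0/8 -> H2 at depth 8
  add 234.114.1.0/32 -> H2 at depth 32
  del 234.114.1.0/32 (clear depth 32)
  lookup 220.0.3.92: bits 110111000 walk d0:-→d1:-→d2:-→d3:-→d4:-→d5:-→d6:-→d7:-→d8:H2→d9:- -> H2
  lookup 234.112.9.218: bits 11101010011100 walk d0:-→d1:-→d2:-→d3:-→d4:-→d5:-→d6:-→d7:-→d8:H2→d9:-→d10:-→d11:-→d12:H1→d13:-→d14:- -> H1
  add 234.114.1.0/24 -> H2 at depth 24
  del 234.114.1.0/24 (clear depth 24)
  add 234.96.0.0/11 -> H0 at depth 11
  add 234.112.0.0/12 -> H2 at depth 12
  add 0.0.0.0/0 -> H0 at depth 0
  lookup 234.112.0.59: bits 11101010011100 walk d0:H0→d1:-→d2:-→d3:-→d4:-→d5:-→d6:-→d7:-→d8:H2→d9:-→d10:-→d11:H0→d12:H2→d13:-→d14:- -> H2
  del 234.112.0.0/12 (clear depth 12)
  lookup 220.0.10.76: bits 110111000 walk d0:H0→d1:-→d2:-→d3:-→d4:-→d5:-→d6:-→d7:-→d8:H2→d9:- -> H2
  lookup 234.96.0.0: bits 11101010011 walk d0:H0→d1:-→d2:-→d3:-→d4:-→d5:-→d6:-→d7:-→d8:H2→d9:-→d10:-→d11:H0 -> H0
  del 234.96.0.0/11 (clear depth 11)
  lookup 220.0.14.151: bits 110111000 walk d0:H0→d1:-→d2:-→d3:-→d4:-→d5:-→d6:-→d7:-→d8:H2→d9:- -> H2
  del 220.0.0.0/8 (clear depth 8)
  lookup 234.0.2.242: bits 111010100 walk d0:H0→d1:-→d2:-→d3:-→d4:-→d5:-→d6:-→d7:-→d8:H2→d9:- -> H2
  del 234.0.0.0/8 (clear depth 8)

== LOOKUPS ==
["no-route","H1","no-route","H2","H1","H2","H1","H2","H2","H0","H2","H2"]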